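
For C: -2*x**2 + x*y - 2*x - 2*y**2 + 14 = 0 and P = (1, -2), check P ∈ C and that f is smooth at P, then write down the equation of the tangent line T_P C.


Tangent line at P: -8*x + 9*y + 26 = 0.

Step 1: f(1, -2) = 0, so P lies on C.
Step 2: partial derivatives
  f_x(x, y) = -4*x + y - 2, f_y(x, y) = x - 4*y.
  f_x(P) = -8, f_y(P) = 9 (gradient nonzero, so P is smooth).
Step 3: tangent line at P: -8·(x − 1) + 9·(y − -2) = 0.
Expanding: -8*x + 9*y + 26 = 0.


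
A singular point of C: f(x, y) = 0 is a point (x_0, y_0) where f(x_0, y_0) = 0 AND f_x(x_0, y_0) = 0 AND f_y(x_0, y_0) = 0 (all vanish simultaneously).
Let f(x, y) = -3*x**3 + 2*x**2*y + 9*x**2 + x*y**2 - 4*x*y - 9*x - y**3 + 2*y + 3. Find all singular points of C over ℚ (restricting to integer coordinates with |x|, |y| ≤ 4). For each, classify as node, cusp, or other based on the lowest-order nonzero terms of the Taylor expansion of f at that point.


Singular points: {(1, 0)}; classification: cusp.

Compute partial derivatives:
  f_x = -9*x**2 + 4*x*y + 18*x + y**2 - 4*y - 9.
  f_y = 2*x**2 + 2*x*y - 4*x - 3*y**2 + 2.
Scan x_0 ∈ {−4, ..., 4}. For each x_0, f_y(x_0, y) is a polynomial in y; find its integer roots y ∈ {−4, ..., 4}, then test f_x and f at those candidates.
  x = -4: f_y(-4, y) = -3*y**2 - 8*y + 50; no integer root y with |y| ≤ 4.
  x = -3: f_y(-3, y) = -3*y**2 - 6*y + 32; no integer root y with |y| ≤ 4.
  x = -2: f_y(-2, y) = -3*y**2 - 4*y + 18; no integer root y with |y| ≤ 4.
  x = -1: f_y(-1, y) = -3*y**2 - 2*y + 8; vanishes at y ∈ {-2}. (-1, -2): f_x = -16 ≠ 0.
  x = 0: f_y(0, y) = 2 - 3*y**2; no integer root y with |y| ≤ 4.
  x = 1: f_y(1, y) = -3*y**2 + 2*y; vanishes at y ∈ {0}. (1, 0): f_x = 0, f = 0 — SINGULAR.
  x = 2: f_y(2, y) = -3*y**2 + 4*y + 2; no integer root y with |y| ≤ 4.
  x = 3: f_y(3, y) = -3*y**2 + 6*y + 8; no integer root y with |y| ≤ 4.
  x = 4: f_y(4, y) = -3*y**2 + 8*y + 18; no integer root y with |y| ≤ 4.
Only singular point on the grid: (1, 0).
Classify: substitute x = 1 + u, y = 0 + v and expand: f = -3*u**3 + 2*u**2*v + u*v**2 - v**3 + v**2.
No constant or linear terms (consistent with a singular point). Quadratic part: v**2. Cubic part: -3*u**3 + 2*u**2*v + u*v**2 - v**3.
The quadratic part v**2 is a perfect square, so there is a single (double) tangent line v = 0, i.e. y = 0. Restricting the cubic part to that line (v = 0) leaves -3*u**3 ≠ 0, so f is not divisible by v and the branch is v² ≈ 3*u**3 to lowest order — this is a cusp.
Classification: cusp.


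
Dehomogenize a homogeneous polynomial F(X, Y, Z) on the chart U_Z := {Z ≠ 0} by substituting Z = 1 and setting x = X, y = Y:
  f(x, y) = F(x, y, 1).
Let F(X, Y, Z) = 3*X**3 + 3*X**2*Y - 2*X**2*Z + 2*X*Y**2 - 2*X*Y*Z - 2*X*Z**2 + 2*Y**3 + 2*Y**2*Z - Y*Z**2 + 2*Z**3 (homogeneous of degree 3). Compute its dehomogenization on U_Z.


f(x, y) = 3*x**3 + 3*x**2*y - 2*x**2 + 2*x*y**2 - 2*x*y - 2*x + 2*y**3 + 2*y**2 - y + 2

On U_Z we set Z = 1. Each monomial c·X^i·Y^j·Z^k in F becomes c·x^i·y^j·1^k = c·x^i·y^j.
Substituting Z = 1: F(X, Y, 1) = 3*x**3 + 3*x**2*y - 2*x**2 + 2*x*y**2 - 2*x*y - 2*x + 2*y**3 + 2*y**2 - y + 2.
Note: deg(f) ≤ deg(F) = 3; strict inequality happens when F is divisible by Z (lost terms).


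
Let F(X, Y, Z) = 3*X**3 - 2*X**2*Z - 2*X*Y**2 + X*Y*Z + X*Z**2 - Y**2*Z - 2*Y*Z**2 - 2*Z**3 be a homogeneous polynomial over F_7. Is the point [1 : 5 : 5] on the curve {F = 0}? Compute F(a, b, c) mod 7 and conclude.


F(1,5,5) ≡ 5 (mod 7); P is NOT on the curve.

Evaluate F(1, 5, 5) term-by-term (mod 7).
  3*X**3 ↦ 3·1·1·1 = 3
  -2*X**2*Z ↦ -2·1·1·5 = -10
  -2*X*Y**2 ↦ -2·1·25·1 = -50
  X*Y*Z ↦ 1·1·5·5 = 25
  X*Z**2 ↦ 1·1·1·25 = 25
  -Y**2*Z ↦ -1·1·25·5 = -125
  -2*Y*Z**2 ↦ -2·1·5·25 = -250
  -2*Z**3 ↦ -2·1·1·125 = -250
Sum: F(1, 5, 5) = (3) + (-10) + (-50) + (25) + (25) + (-125) + (-250) + (-250) = -632.
Reducing mod 7: -632 ≡ 5 (mod 7).
Since F(a, b, c) ≡ 5 ≠ 0 (mod 7), P does NOT lie on the curve.


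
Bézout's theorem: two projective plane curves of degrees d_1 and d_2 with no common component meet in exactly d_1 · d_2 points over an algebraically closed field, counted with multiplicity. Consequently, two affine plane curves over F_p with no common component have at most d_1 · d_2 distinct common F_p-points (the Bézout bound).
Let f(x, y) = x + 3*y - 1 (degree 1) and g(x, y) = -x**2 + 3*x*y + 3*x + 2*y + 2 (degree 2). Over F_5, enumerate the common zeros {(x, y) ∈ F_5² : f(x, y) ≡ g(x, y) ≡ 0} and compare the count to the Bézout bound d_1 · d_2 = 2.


Common zeros: ∅; count = 0; Bézout bound = 2.

deg(f) = 1, deg(g) = 2, so Bézout bound = 2.
Scan x ∈ F_5. For each x, list the y ∈ F_5 with f(x, y) ≡ 0 and those with g(x, y) ≡ 0 (mod 5); the common zeros in that column are the intersection.
  x = 0: f ≡ 0 at y ∈ {2}; g ≡ 0 at y ∈ {4}; common: ∅.
  x = 1: f ≡ 0 at y ∈ {0}; g ≡ 0 at y ∈ ∅; common: ∅.
  x = 2: f ≡ 0 at y ∈ {3}; g ≡ 0 at y ∈ {2}; common: ∅.
  x = 3: f ≡ 0 at y ∈ {1}; g ≡ 0 at y ∈ {3}; common: ∅.
  x = 4: f ≡ 0 at y ∈ {4}; g ≡ 0 at y ∈ {3}; common: ∅.
Collecting: common zeros = ∅, so the count is 0.
Comparison with the Bézout bound: 0 ≤ 2 = deg(f)·deg(g), as expected for curves with no common component (the affine F_5-count falls short of the bound because intersections may lie at infinity, over extension fields, or carry multiplicity).


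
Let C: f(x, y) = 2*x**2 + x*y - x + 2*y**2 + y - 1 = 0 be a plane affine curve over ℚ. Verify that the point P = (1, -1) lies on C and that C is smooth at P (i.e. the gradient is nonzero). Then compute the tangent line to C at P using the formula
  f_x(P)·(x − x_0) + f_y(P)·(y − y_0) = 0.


Tangent line at P: 2*x - 2*y - 4 = 0.

Step 1: f(1, -1) = 0, so P lies on C.
Step 2: partial derivatives
  f_x(x, y) = 4*x + y - 1, f_y(x, y) = x + 4*y + 1.
  f_x(P) = 2, f_y(P) = -2 (gradient nonzero, so P is smooth).
Step 3: tangent line at P: 2·(x − 1) + -2·(y − -1) = 0.
Expanding: 2*x - 2*y - 4 = 0.


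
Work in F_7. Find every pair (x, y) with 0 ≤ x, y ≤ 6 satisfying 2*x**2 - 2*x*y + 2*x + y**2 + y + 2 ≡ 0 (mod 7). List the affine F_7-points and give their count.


Affine F_7-points: {(0, 3), (2, 0), (2, 3), (4, 0), (5, 4), (5, 5), (6, 5), (6, 6)}; count = 8.

For each of the 49 pairs (x, y) ∈ F_7², evaluate f(x, y) mod 7. Record the zeros.
  x = 0: [0↦2, 1↦4, 2↦1, 3↦0, 4↦1, 5↦4, 6↦2]  zeros at y ∈ {3}
  x = 1: [0↦6, 1↦6, 2↦1, 3↦5, 4↦4, 5↦5, 6↦1]  zeros at y ∈ ∅
  x = 2: [0↦0, 1↦5, 2↦5, 3↦0, 4↦4, 5↦3, 6↦4]  zeros at y ∈ {0, 3}
  x = 3: [0↦5, 1↦1, 2↦6, 3↦6, 4↦1, 5↦5, 6↦4]  zeros at y ∈ ∅
  x = 4: [0↦0, 1↦1, 2↦4, 3↦2, 4↦2, 5↦4, 6↦1]  zeros at y ∈ {0}
  x = 5: [0↦6, 1↦5, 2↦6, 3↦2, 4↦0, 5↦0, 6↦2]  zeros at y ∈ {4, 5}
  x = 6: [0↦2, 1↦6, 2↦5, 3↦6, 4↦2, 5↦0, 6↦0]  zeros at y ∈ {5, 6}
Collecting zeros: affine points = {(0, 3), (2, 0), (2, 3), (4, 0), (5, 4), (5, 5), (6, 5), (6, 6)}.
Total count |C(F_7)_aff| = 8.


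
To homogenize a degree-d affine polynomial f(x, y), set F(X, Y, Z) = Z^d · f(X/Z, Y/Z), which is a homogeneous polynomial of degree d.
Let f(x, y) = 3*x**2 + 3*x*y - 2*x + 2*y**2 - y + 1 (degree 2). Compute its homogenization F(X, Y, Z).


F(X, Y, Z) = 3*X**2 + 3*X*Y - 2*X*Z + 2*Y**2 - Y*Z + Z**2

deg(f) = 2.
Substitute x = X/Z, y = Y/Z into f, then multiply by Z^2.
  monomial 3·x^2·y^0 ↦ 3·X^2·Y^0·Z^0.
  monomial 3·x^1·y^1 ↦ 3·X^1·Y^1·Z^0.
  monomial -2·x^1·y^0 ↦ -2·X^1·Y^0·Z^1.
  monomial 2·x^0·y^2 ↦ 2·X^0·Y^2·Z^0.
  monomial -1·x^0·y^1 ↦ -1·X^0·Y^1·Z^1.
  monomial 1·x^0·y^0 ↦ 1·X^0·Y^0·Z^2.
Collecting: F(X, Y, Z) = 3*X**2 + 3*X*Y - 2*X*Z + 2*Y**2 - Y*Z + Z**2.


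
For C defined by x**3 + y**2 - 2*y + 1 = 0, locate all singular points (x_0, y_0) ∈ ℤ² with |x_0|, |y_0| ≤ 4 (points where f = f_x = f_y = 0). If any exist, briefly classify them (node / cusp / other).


Singular points: {(0, 1)}; classification: cusp.

Compute partial derivatives:
  f_x = 3*x**2.
  f_y = 2*y - 2.
Scan x_0 ∈ {−4, ..., 4}. For each x_0, f_y(x_0, y) is a polynomial in y; find its integer roots y ∈ {−4, ..., 4}, then test f_x and f at those candidates.
  x = -4: f_y(-4, y) = 2*y - 2; vanishes at y ∈ {1}. (-4, 1): f_x = 48 ≠ 0.
  x = -3: f_y(-3, y) = 2*y - 2; vanishes at y ∈ {1}. (-3, 1): f_x = 27 ≠ 0.
  x = -2: f_y(-2, y) = 2*y - 2; vanishes at y ∈ {1}. (-2, 1): f_x = 12 ≠ 0.
  x = -1: f_y(-1, y) = 2*y - 2; vanishes at y ∈ {1}. (-1, 1): f_x = 3 ≠ 0.
  x = 0: f_y(0, y) = 2*y - 2; vanishes at y ∈ {1}. (0, 1): f_x = 0, f = 0 — SINGULAR.
  x = 1: f_y(1, y) = 2*y - 2; vanishes at y ∈ {1}. (1, 1): f_x = 3 ≠ 0.
  x = 2: f_y(2, y) = 2*y - 2; vanishes at y ∈ {1}. (2, 1): f_x = 12 ≠ 0.
  x = 3: f_y(3, y) = 2*y - 2; vanishes at y ∈ {1}. (3, 1): f_x = 27 ≠ 0.
  x = 4: f_y(4, y) = 2*y - 2; vanishes at y ∈ {1}. (4, 1): f_x = 48 ≠ 0.
Only singular point on the grid: (0, 1).
Classify: substitute x = 0 + u, y = 1 + v and expand: f = u**3 + v**2.
No constant or linear terms (consistent with a singular point). Quadratic part: v**2. Cubic part: u**3.
The quadratic part v**2 is a perfect square, so there is a single (double) tangent line v = 0, i.e. y = 1. Restricting the cubic part to that line (v = 0) leaves u**3 ≠ 0, so f is not divisible by v and the branch is v² ≈ -u**3 to lowest order — this is a cusp.
Classification: cusp.


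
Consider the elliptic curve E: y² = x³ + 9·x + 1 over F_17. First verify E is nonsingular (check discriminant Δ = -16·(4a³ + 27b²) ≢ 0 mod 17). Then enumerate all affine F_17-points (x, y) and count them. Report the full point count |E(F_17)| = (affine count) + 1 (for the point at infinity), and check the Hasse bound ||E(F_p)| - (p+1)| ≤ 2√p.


Affine points = {(0, 1), (0, 16), (3, 2), (3, 15), (4, 4), (4, 13), (5, 1), (5, 16), (6, 4), (6, 13), (7, 4), (7, 13), (12, 1), (12, 16), (14, 7), (14, 10), (15, 3), (15, 14), (16, 5), (16, 12)}; affine count = 20; |E(F_17)| = 21.

Discriminant check: Δ ∝ 4a³ + 27b² = 4·9³ + 27·1² = 4·729 + 27·1 ≡ 2 (mod 17). Nonzero ⇒ E is nonsingular.
For each x ∈ F_17, compute rhs = x³ + 9·x + 1 mod 17, then count y ∈ F_17 with y² ≡ rhs.
  x = 0: rhs = 1, matching y values: 1, 16 (2 points).
  x = 1: rhs = 11, matching y values: none (0 points).
  x = 2: rhs = 10, matching y values: none (0 points).
  x = 3: rhs = 4, matching y values: 2, 15 (2 points).
  x = 4: rhs = 16, matching y values: 4, 13 (2 points).
  x = 5: rhs = 1, matching y values: 1, 16 (2 points).
  x = 6: rhs = 16, matching y values: 4, 13 (2 points).
  x = 7: rhs = 16, matching y values: 4, 13 (2 points).
  x = 8: rhs = 7, matching y values: none (0 points).
  x = 9: rhs = 12, matching y values: none (0 points).
  x = 10: rhs = 3, matching y values: none (0 points).
  x = 11: rhs = 3, matching y values: none (0 points).
  x = 12: rhs = 1, matching y values: 1, 16 (2 points).
  x = 13: rhs = 3, matching y values: none (0 points).
  x = 14: rhs = 15, matching y values: 7, 10 (2 points).
  x = 15: rhs = 9, matching y values: 3, 14 (2 points).
  x = 16: rhs = 8, matching y values: 5, 12 (2 points).
Total affine count: 20.
Full point count |E(F_17)| = 20 + 1 = 21.
Hasse bound: |21 − (17+1)| = |3| = 3 ≤ 2√17 ≈ 8.2462 ✓.


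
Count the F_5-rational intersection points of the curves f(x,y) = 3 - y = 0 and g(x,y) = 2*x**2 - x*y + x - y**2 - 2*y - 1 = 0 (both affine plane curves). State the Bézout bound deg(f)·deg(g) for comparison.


Common zeros: ∅; count = 0; Bézout bound = 2.

deg(f) = 1, deg(g) = 2, so Bézout bound = 2.
Scan x ∈ F_5. For each x, list the y ∈ F_5 with f(x, y) ≡ 0 and those with g(x, y) ≡ 0 (mod 5); the common zeros in that column are the intersection.
  x = 0: f ≡ 0 at y ∈ {3}; g ≡ 0 at y ∈ {4}; common: ∅.
  x = 1: f ≡ 0 at y ∈ {3}; g ≡ 0 at y ∈ ∅; common: ∅.
  x = 2: f ≡ 0 at y ∈ {3}; g ≡ 0 at y ∈ ∅; common: ∅.
  x = 3: f ≡ 0 at y ∈ {3}; g ≡ 0 at y ∈ {0}; common: ∅.
  x = 4: f ≡ 0 at y ∈ {3}; g ≡ 0 at y ∈ {0, 4}; common: ∅.
Collecting: common zeros = ∅, so the count is 0.
Comparison with the Bézout bound: 0 ≤ 2 = deg(f)·deg(g), as expected for curves with no common component (the affine F_5-count falls short of the bound because intersections may lie at infinity, over extension fields, or carry multiplicity).


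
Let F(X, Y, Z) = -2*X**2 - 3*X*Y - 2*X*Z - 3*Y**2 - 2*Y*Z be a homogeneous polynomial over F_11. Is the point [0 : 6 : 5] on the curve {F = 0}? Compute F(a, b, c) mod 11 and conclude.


F(0,6,5) ≡ 8 (mod 11); P is NOT on the curve.

Evaluate F(0, 6, 5) term-by-term (mod 11).
  -2*X**2 ↦ -2·0·1·1 = 0
  -3*X*Y ↦ -3·0·6·1 = 0
  -2*X*Z ↦ -2·0·1·5 = 0
  -3*Y**2 ↦ -3·1·36·1 = -108
  -2*Y*Z ↦ -2·1·6·5 = -60
Sum: F(0, 6, 5) = (0) + (0) + (0) + (-108) + (-60) = -168.
Reducing mod 11: -168 ≡ 8 (mod 11).
Since F(a, b, c) ≡ 8 ≠ 0 (mod 11), P does NOT lie on the curve.


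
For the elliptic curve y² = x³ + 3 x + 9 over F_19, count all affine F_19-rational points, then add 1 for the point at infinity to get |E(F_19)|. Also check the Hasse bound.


Affine points = {(0, 3), (0, 16), (2, 2), (2, 17), (3, 8), (3, 11), (4, 3), (4, 16), (5, 4), (5, 15), (9, 9), (9, 10), (11, 9), (11, 10), (12, 5), (12, 14), (15, 3), (15, 16), (16, 7), (16, 12), (18, 9), (18, 10)}; affine count = 22; |E(F_19)| = 23.

Discriminant check: Δ ∝ 4a³ + 27b² = 4·3³ + 27·9² = 4·27 + 27·81 ≡ 15 (mod 19). Nonzero ⇒ E is nonsingular.
For each x ∈ F_19, compute rhs = x³ + 3·x + 9 mod 19, then count y ∈ F_19 with y² ≡ rhs.
  x = 0: rhs = 9, matching y values: 3, 16 (2 points).
  x = 1: rhs = 13, matching y values: none (0 points).
  x = 2: rhs = 4, matching y values: 2, 17 (2 points).
  x = 3: rhs = 7, matching y values: 8, 11 (2 points).
  x = 4: rhs = 9, matching y values: 3, 16 (2 points).
  x = 5: rhs = 16, matching y values: 4, 15 (2 points).
  x = 6: rhs = 15, matching y values: none (0 points).
  x = 7: rhs = 12, matching y values: none (0 points).
  x = 8: rhs = 13, matching y values: none (0 points).
  x = 9: rhs = 5, matching y values: 9, 10 (2 points).
  x = 10: rhs = 13, matching y values: none (0 points).
  x = 11: rhs = 5, matching y values: 9, 10 (2 points).
  x = 12: rhs = 6, matching y values: 5, 14 (2 points).
  x = 13: rhs = 3, matching y values: none (0 points).
  x = 14: rhs = 2, matching y values: none (0 points).
  x = 15: rhs = 9, matching y values: 3, 16 (2 points).
  x = 16: rhs = 11, matching y values: 7, 12 (2 points).
  x = 17: rhs = 14, matching y values: none (0 points).
  x = 18: rhs = 5, matching y values: 9, 10 (2 points).
Total affine count: 22.
Full point count |E(F_19)| = 22 + 1 = 23.
Hasse bound: |23 − (19+1)| = |3| = 3 ≤ 2√19 ≈ 8.7178 ✓.


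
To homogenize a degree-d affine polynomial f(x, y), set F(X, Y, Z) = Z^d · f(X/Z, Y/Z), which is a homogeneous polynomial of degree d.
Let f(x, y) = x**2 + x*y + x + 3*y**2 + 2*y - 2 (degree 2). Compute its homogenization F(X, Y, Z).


F(X, Y, Z) = X**2 + X*Y + X*Z + 3*Y**2 + 2*Y*Z - 2*Z**2

deg(f) = 2.
Substitute x = X/Z, y = Y/Z into f, then multiply by Z^2.
  monomial 1·x^2·y^0 ↦ 1·X^2·Y^0·Z^0.
  monomial 1·x^1·y^1 ↦ 1·X^1·Y^1·Z^0.
  monomial 1·x^1·y^0 ↦ 1·X^1·Y^0·Z^1.
  monomial 3·x^0·y^2 ↦ 3·X^0·Y^2·Z^0.
  monomial 2·x^0·y^1 ↦ 2·X^0·Y^1·Z^1.
  monomial -2·x^0·y^0 ↦ -2·X^0·Y^0·Z^2.
Collecting: F(X, Y, Z) = X**2 + X*Y + X*Z + 3*Y**2 + 2*Y*Z - 2*Z**2.


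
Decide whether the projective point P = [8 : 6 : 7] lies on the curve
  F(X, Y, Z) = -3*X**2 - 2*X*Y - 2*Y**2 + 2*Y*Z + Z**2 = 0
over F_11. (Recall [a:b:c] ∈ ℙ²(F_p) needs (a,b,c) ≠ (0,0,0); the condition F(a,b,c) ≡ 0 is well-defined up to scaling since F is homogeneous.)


F(8,6,7) ≡ 4 (mod 11); P is NOT on the curve.

Evaluate F(8, 6, 7) term-by-term (mod 11).
  -3*X**2 ↦ -3·64·1·1 = -192
  -2*X*Y ↦ -2·8·6·1 = -96
  -2*Y**2 ↦ -2·1·36·1 = -72
  2*Y*Z ↦ 2·1·6·7 = 84
  Z**2 ↦ 1·1·1·49 = 49
Sum: F(8, 6, 7) = (-192) + (-96) + (-72) + (84) + (49) = -227.
Reducing mod 11: -227 ≡ 4 (mod 11).
Since F(a, b, c) ≡ 4 ≠ 0 (mod 11), P does NOT lie on the curve.


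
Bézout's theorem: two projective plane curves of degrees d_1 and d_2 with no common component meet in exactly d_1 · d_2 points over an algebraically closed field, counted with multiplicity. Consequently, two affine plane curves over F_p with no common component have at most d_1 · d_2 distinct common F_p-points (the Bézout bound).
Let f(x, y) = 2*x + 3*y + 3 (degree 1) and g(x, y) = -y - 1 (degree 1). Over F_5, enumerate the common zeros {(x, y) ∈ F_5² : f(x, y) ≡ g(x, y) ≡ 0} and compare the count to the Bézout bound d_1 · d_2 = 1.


Common zeros: {(0, 4)}; count = 1; Bézout bound = 1.

deg(f) = 1, deg(g) = 1, so Bézout bound = 1.
Scan x ∈ F_5. For each x, list the y ∈ F_5 with f(x, y) ≡ 0 and those with g(x, y) ≡ 0 (mod 5); the common zeros in that column are the intersection.
  x = 0: f ≡ 0 at y ∈ {4}; g ≡ 0 at y ∈ {4}; common: {4}.
  x = 1: f ≡ 0 at y ∈ {0}; g ≡ 0 at y ∈ {4}; common: ∅.
  x = 2: f ≡ 0 at y ∈ {1}; g ≡ 0 at y ∈ {4}; common: ∅.
  x = 3: f ≡ 0 at y ∈ {2}; g ≡ 0 at y ∈ {4}; common: ∅.
  x = 4: f ≡ 0 at y ∈ {3}; g ≡ 0 at y ∈ {4}; common: ∅.
Collecting: common zeros = {(0, 4)}, so the count is 1.
Comparison with the Bézout bound: 1 ≤ 1 = deg(f)·deg(g), as expected for curves with no common component (the bound is attained).


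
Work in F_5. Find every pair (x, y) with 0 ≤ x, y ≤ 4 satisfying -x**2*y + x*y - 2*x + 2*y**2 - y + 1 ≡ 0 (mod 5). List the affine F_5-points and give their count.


Affine F_5-points: {(1, 1), (1, 2), (3, 0), (3, 1), (4, 2)}; count = 5.

For each of the 25 pairs (x, y) ∈ F_5², evaluate f(x, y) mod 5. Record the zeros.
  x = 0: [0↦1, 1↦2, 2↦2, 3↦1, 4↦4]  zeros at y ∈ ∅
  x = 1: [0↦4, 1↦0, 2↦0, 3↦4, 4↦2]  zeros at y ∈ {1, 2}
  x = 2: [0↦2, 1↦1, 2↦4, 3↦1, 4↦2]  zeros at y ∈ ∅
  x = 3: [0↦0, 1↦0, 2↦4, 3↦2, 4↦4]  zeros at y ∈ {0, 1}
  x = 4: [0↦3, 1↦2, 2↦0, 3↦2, 4↦3]  zeros at y ∈ {2}
Collecting zeros: affine points = {(1, 1), (1, 2), (3, 0), (3, 1), (4, 2)}.
Total count |C(F_5)_aff| = 5.


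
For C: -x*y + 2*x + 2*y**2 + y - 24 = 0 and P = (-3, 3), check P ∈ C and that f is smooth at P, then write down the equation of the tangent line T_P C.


Tangent line at P: -x + 16*y - 51 = 0.

Step 1: f(-3, 3) = 0, so P lies on C.
Step 2: partial derivatives
  f_x(x, y) = 2 - y, f_y(x, y) = -x + 4*y + 1.
  f_x(P) = -1, f_y(P) = 16 (gradient nonzero, so P is smooth).
Step 3: tangent line at P: -1·(x − -3) + 16·(y − 3) = 0.
Expanding: -x + 16*y - 51 = 0.


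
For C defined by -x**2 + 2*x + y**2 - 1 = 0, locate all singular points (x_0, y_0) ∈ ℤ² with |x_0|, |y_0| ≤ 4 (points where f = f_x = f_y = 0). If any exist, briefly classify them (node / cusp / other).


Singular points: {(1, 0)}; classification: node.

Compute partial derivatives:
  f_x = 2 - 2*x.
  f_y = 2*y.
Scan x_0 ∈ {−4, ..., 4}. For each x_0, f_y(x_0, y) is a polynomial in y; find its integer roots y ∈ {−4, ..., 4}, then test f_x and f at those candidates.
  x = -4: f_y(-4, y) = 2*y; vanishes at y ∈ {0}. (-4, 0): f_x = 10 ≠ 0.
  x = -3: f_y(-3, y) = 2*y; vanishes at y ∈ {0}. (-3, 0): f_x = 8 ≠ 0.
  x = -2: f_y(-2, y) = 2*y; vanishes at y ∈ {0}. (-2, 0): f_x = 6 ≠ 0.
  x = -1: f_y(-1, y) = 2*y; vanishes at y ∈ {0}. (-1, 0): f_x = 4 ≠ 0.
  x = 0: f_y(0, y) = 2*y; vanishes at y ∈ {0}. (0, 0): f_x = 2 ≠ 0.
  x = 1: f_y(1, y) = 2*y; vanishes at y ∈ {0}. (1, 0): f_x = 0, f = 0 — SINGULAR.
  x = 2: f_y(2, y) = 2*y; vanishes at y ∈ {0}. (2, 0): f_x = -2 ≠ 0.
  x = 3: f_y(3, y) = 2*y; vanishes at y ∈ {0}. (3, 0): f_x = -4 ≠ 0.
  x = 4: f_y(4, y) = 2*y; vanishes at y ∈ {0}. (4, 0): f_x = -6 ≠ 0.
Only singular point on the grid: (1, 0).
Classify: substitute x = 1 + u, y = 0 + v and expand: f = -u**2 + v**2.
No constant or linear terms (consistent with a singular point). Quadratic part: -u**2 + v**2. Cubic part: 0.
The quadratic part v**2 - u**2 = (v − u)(v + u) splits into two distinct linear factors, so there are two distinct tangent lines y − 0 = ±(x − 1) — this is a node (ordinary double point).
Classification: node.


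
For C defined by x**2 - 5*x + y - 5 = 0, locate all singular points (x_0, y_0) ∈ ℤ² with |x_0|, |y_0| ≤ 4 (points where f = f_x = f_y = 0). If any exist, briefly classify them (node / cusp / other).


No singular points in the scanned grid; C is smooth there.

Compute partial derivatives:
  f_x = 2*x - 5.
  f_y = 1.
f_y = 1 is a nonzero constant, so f_y never vanishes: no point (x, y) can satisfy f = f_x = f_y = 0. In particular no (x, y) ∈ {−4, ..., 4}² is singular; the curve is smooth.


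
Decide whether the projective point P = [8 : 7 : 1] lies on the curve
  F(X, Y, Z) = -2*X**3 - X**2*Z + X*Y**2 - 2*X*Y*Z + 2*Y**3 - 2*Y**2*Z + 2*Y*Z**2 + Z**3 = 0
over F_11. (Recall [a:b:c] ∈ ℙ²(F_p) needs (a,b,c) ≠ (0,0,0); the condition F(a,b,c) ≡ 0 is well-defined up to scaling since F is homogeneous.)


F(8,7,1) ≡ 4 (mod 11); P is NOT on the curve.

Evaluate F(8, 7, 1) term-by-term (mod 11).
  -2*X**3 ↦ -2·512·1·1 = -1024
  -X**2*Z ↦ -1·64·1·1 = -64
  X*Y**2 ↦ 1·8·49·1 = 392
  -2*X*Y*Z ↦ -2·8·7·1 = -112
  2*Y**3 ↦ 2·1·343·1 = 686
  -2*Y**2*Z ↦ -2·1·49·1 = -98
  2*Y*Z**2 ↦ 2·1·7·1 = 14
  Z**3 ↦ 1·1·1·1 = 1
Sum: F(8, 7, 1) = (-1024) + (-64) + (392) + (-112) + (686) + (-98) + (14) + (1) = -205.
Reducing mod 11: -205 ≡ 4 (mod 11).
Since F(a, b, c) ≡ 4 ≠ 0 (mod 11), P does NOT lie on the curve.


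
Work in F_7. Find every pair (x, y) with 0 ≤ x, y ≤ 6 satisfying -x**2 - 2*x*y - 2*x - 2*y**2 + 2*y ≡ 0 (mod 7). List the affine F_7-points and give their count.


Affine F_7-points: {(0, 0), (0, 1), (1, 3), (1, 4), (3, 1), (3, 4), (5, 0), (5, 3)}; count = 8.

For each of the 49 pairs (x, y) ∈ F_7², evaluate f(x, y) mod 7. Record the zeros.
  x = 0: [0↦0, 1↦0, 2↦3, 3↦2, 4↦4, 5↦2, 6↦3]  zeros at y ∈ {0, 1}
  x = 1: [0↦4, 1↦2, 2↦3, 3↦0, 4↦0, 5↦3, 6↦2]  zeros at y ∈ {3, 4}
  x = 2: [0↦6, 1↦2, 2↦1, 3↦3, 4↦1, 5↦2, 6↦6]  zeros at y ∈ ∅
  x = 3: [0↦6, 1↦0, 2↦4, 3↦4, 4↦0, 5↦6, 6↦1]  zeros at y ∈ {1, 4}
  x = 4: [0↦4, 1↦3, 2↦5, 3↦3, 4↦4, 5↦1, 6↦1]  zeros at y ∈ ∅
  x = 5: [0↦0, 1↦4, 2↦4, 3↦0, 4↦6, 5↦1, 6↦6]  zeros at y ∈ {0, 3}
  x = 6: [0↦1, 1↦3, 2↦1, 3↦2, 4↦6, 5↦6, 6↦2]  zeros at y ∈ ∅
Collecting zeros: affine points = {(0, 0), (0, 1), (1, 3), (1, 4), (3, 1), (3, 4), (5, 0), (5, 3)}.
Total count |C(F_7)_aff| = 8.


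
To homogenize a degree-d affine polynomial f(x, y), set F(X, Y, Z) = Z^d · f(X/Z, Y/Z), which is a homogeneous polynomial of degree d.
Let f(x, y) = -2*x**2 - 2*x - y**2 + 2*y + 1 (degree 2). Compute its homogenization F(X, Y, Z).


F(X, Y, Z) = -2*X**2 - 2*X*Z - Y**2 + 2*Y*Z + Z**2

deg(f) = 2.
Substitute x = X/Z, y = Y/Z into f, then multiply by Z^2.
  monomial -2·x^2·y^0 ↦ -2·X^2·Y^0·Z^0.
  monomial -2·x^1·y^0 ↦ -2·X^1·Y^0·Z^1.
  monomial -1·x^0·y^2 ↦ -1·X^0·Y^2·Z^0.
  monomial 2·x^0·y^1 ↦ 2·X^0·Y^1·Z^1.
  monomial 1·x^0·y^0 ↦ 1·X^0·Y^0·Z^2.
Collecting: F(X, Y, Z) = -2*X**2 - 2*X*Z - Y**2 + 2*Y*Z + Z**2.


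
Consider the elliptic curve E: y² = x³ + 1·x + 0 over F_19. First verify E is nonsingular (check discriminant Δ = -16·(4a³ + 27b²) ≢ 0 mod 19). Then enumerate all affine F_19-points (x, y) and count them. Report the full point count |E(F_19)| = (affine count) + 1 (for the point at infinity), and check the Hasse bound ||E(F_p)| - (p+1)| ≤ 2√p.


Affine points = {(0, 0), (3, 7), (3, 12), (4, 7), (4, 12), (5, 4), (5, 15), (8, 8), (8, 11), (9, 4), (9, 15), (12, 7), (12, 12), (13, 5), (13, 14), (17, 3), (17, 16), (18, 6), (18, 13)}; affine count = 19; |E(F_19)| = 20.

Discriminant check: Δ ∝ 4a³ + 27b² = 4·1³ + 27·0² = 4·1 + 27·0 ≡ 4 (mod 19). Nonzero ⇒ E is nonsingular.
For each x ∈ F_19, compute rhs = x³ + 1·x + 0 mod 19, then count y ∈ F_19 with y² ≡ rhs.
  x = 0: rhs = 0, matching y values: 0 (1 points).
  x = 1: rhs = 2, matching y values: none (0 points).
  x = 2: rhs = 10, matching y values: none (0 points).
  x = 3: rhs = 11, matching y values: 7, 12 (2 points).
  x = 4: rhs = 11, matching y values: 7, 12 (2 points).
  x = 5: rhs = 16, matching y values: 4, 15 (2 points).
  x = 6: rhs = 13, matching y values: none (0 points).
  x = 7: rhs = 8, matching y values: none (0 points).
  x = 8: rhs = 7, matching y values: 8, 11 (2 points).
  x = 9: rhs = 16, matching y values: 4, 15 (2 points).
  x = 10: rhs = 3, matching y values: none (0 points).
  x = 11: rhs = 12, matching y values: none (0 points).
  x = 12: rhs = 11, matching y values: 7, 12 (2 points).
  x = 13: rhs = 6, matching y values: 5, 14 (2 points).
  x = 14: rhs = 3, matching y values: none (0 points).
  x = 15: rhs = 8, matching y values: none (0 points).
  x = 16: rhs = 8, matching y values: none (0 points).
  x = 17: rhs = 9, matching y values: 3, 16 (2 points).
  x = 18: rhs = 17, matching y values: 6, 13 (2 points).
Total affine count: 19.
Full point count |E(F_19)| = 19 + 1 = 20.
Hasse bound: |20 − (19+1)| = |0| = 0 ≤ 2√19 ≈ 8.7178 ✓.


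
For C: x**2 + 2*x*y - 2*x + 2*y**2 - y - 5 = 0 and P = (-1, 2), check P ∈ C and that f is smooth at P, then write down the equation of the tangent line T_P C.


Tangent line at P: 5*y - 10 = 0.

Step 1: f(-1, 2) = 0, so P lies on C.
Step 2: partial derivatives
  f_x(x, y) = 2*x + 2*y - 2, f_y(x, y) = 2*x + 4*y - 1.
  f_x(P) = 0, f_y(P) = 5 (gradient nonzero, so P is smooth).
Step 3: tangent line at P: 0·(x − -1) + 5·(y − 2) = 0.
Expanding: 5*y - 10 = 0.


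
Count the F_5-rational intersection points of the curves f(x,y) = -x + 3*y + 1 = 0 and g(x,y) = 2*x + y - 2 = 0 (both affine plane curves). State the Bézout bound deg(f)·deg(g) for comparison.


Common zeros: {(1, 0)}; count = 1; Bézout bound = 1.

deg(f) = 1, deg(g) = 1, so Bézout bound = 1.
Scan x ∈ F_5. For each x, list the y ∈ F_5 with f(x, y) ≡ 0 and those with g(x, y) ≡ 0 (mod 5); the common zeros in that column are the intersection.
  x = 0: f ≡ 0 at y ∈ {3}; g ≡ 0 at y ∈ {2}; common: ∅.
  x = 1: f ≡ 0 at y ∈ {0}; g ≡ 0 at y ∈ {0}; common: {0}.
  x = 2: f ≡ 0 at y ∈ {2}; g ≡ 0 at y ∈ {3}; common: ∅.
  x = 3: f ≡ 0 at y ∈ {4}; g ≡ 0 at y ∈ {1}; common: ∅.
  x = 4: f ≡ 0 at y ∈ {1}; g ≡ 0 at y ∈ {4}; common: ∅.
Collecting: common zeros = {(1, 0)}, so the count is 1.
Comparison with the Bézout bound: 1 ≤ 1 = deg(f)·deg(g), as expected for curves with no common component (the bound is attained).


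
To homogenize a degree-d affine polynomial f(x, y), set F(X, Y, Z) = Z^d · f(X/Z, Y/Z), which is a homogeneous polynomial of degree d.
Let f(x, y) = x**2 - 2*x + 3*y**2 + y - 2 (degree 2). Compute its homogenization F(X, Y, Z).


F(X, Y, Z) = X**2 - 2*X*Z + 3*Y**2 + Y*Z - 2*Z**2

deg(f) = 2.
Substitute x = X/Z, y = Y/Z into f, then multiply by Z^2.
  monomial 1·x^2·y^0 ↦ 1·X^2·Y^0·Z^0.
  monomial -2·x^1·y^0 ↦ -2·X^1·Y^0·Z^1.
  monomial 3·x^0·y^2 ↦ 3·X^0·Y^2·Z^0.
  monomial 1·x^0·y^1 ↦ 1·X^0·Y^1·Z^1.
  monomial -2·x^0·y^0 ↦ -2·X^0·Y^0·Z^2.
Collecting: F(X, Y, Z) = X**2 - 2*X*Z + 3*Y**2 + Y*Z - 2*Z**2.


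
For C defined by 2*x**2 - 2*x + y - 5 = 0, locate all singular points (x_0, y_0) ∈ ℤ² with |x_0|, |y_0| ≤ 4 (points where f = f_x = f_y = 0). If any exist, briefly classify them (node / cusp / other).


No singular points in the scanned grid; C is smooth there.

Compute partial derivatives:
  f_x = 4*x - 2.
  f_y = 1.
f_y = 1 is a nonzero constant, so f_y never vanishes: no point (x, y) can satisfy f = f_x = f_y = 0. In particular no (x, y) ∈ {−4, ..., 4}² is singular; the curve is smooth.


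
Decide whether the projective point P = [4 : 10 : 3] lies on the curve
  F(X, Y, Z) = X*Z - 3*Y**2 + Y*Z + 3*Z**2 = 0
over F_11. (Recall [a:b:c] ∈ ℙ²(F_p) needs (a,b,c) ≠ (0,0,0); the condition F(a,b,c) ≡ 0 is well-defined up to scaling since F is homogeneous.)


F(4,10,3) ≡ 0 (mod 11); P is on the curve.

Evaluate F(4, 10, 3) term-by-term (mod 11).
  X*Z ↦ 1·4·1·3 = 12
  -3*Y**2 ↦ -3·1·100·1 = -300
  Y*Z ↦ 1·1·10·3 = 30
  3*Z**2 ↦ 3·1·1·9 = 27
Sum: F(4, 10, 3) = (12) + (-300) + (30) + (27) = -231.
Reducing mod 11: -231 ≡ 0 (mod 11).
Since F(a, b, c) ≡ 0 (mod 11), P lies on the curve.


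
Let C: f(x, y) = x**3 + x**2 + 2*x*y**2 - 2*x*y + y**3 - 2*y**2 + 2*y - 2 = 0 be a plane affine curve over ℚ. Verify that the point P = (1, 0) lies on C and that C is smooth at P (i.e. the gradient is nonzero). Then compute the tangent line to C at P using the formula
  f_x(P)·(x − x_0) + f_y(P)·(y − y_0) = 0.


Tangent line at P: 5*x - 5 = 0.

Step 1: f(1, 0) = 0, so P lies on C.
Step 2: partial derivatives
  f_x(x, y) = 3*x**2 + 2*x + 2*y**2 - 2*y, f_y(x, y) = 4*x*y - 2*x + 3*y**2 - 4*y + 2.
  f_x(P) = 5, f_y(P) = 0 (gradient nonzero, so P is smooth).
Step 3: tangent line at P: 5·(x − 1) + 0·(y − 0) = 0.
Expanding: 5*x - 5 = 0.


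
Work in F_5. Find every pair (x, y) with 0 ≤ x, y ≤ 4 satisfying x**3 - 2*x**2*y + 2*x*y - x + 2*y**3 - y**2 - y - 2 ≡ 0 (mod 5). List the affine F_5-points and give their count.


Affine F_5-points: {(0, 3), (1, 3), (2, 1), (3, 1), (4, 2), (4, 4)}; count = 6.

For each of the 25 pairs (x, y) ∈ F_5², evaluate f(x, y) mod 5. Record the zeros.
  x = 0: [0↦3, 1↦3, 2↦3, 3↦0, 4↦1]  zeros at y ∈ {3}
  x = 1: [0↦3, 1↦3, 2↦3, 3↦0, 4↦1]  zeros at y ∈ {3}
  x = 2: [0↦4, 1↦0, 2↦1, 3↦4, 4↦1]  zeros at y ∈ {1}
  x = 3: [0↦2, 1↦0, 2↦3, 3↦3, 4↦2]  zeros at y ∈ {1}
  x = 4: [0↦3, 1↦4, 2↦0, 3↦3, 4↦0]  zeros at y ∈ {2, 4}
Collecting zeros: affine points = {(0, 3), (1, 3), (2, 1), (3, 1), (4, 2), (4, 4)}.
Total count |C(F_5)_aff| = 6.


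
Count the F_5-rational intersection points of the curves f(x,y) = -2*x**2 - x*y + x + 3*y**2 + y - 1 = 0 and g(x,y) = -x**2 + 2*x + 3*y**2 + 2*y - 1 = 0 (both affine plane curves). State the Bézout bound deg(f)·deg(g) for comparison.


Common zeros: ∅; count = 0; Bézout bound = 4.

deg(f) = 2, deg(g) = 2, so Bézout bound = 4.
Scan x ∈ F_5. For each x, list the y ∈ F_5 with f(x, y) ≡ 0 and those with g(x, y) ≡ 0 (mod 5); the common zeros in that column are the intersection.
  x = 0: f ≡ 0 at y ∈ ∅; g ≡ 0 at y ∈ {2, 4}; common: ∅.
  x = 1: f ≡ 0 at y ∈ {2, 3}; g ≡ 0 at y ∈ {0, 1}; common: ∅.
  x = 2: f ≡ 0 at y ∈ {1}; g ≡ 0 at y ∈ {2, 4}; common: ∅.
  x = 3: f ≡ 0 at y ∈ {1, 3}; g ≡ 0 at y ∈ ∅; common: ∅.
  x = 4: f ≡ 0 at y ∈ ∅; g ≡ 0 at y ∈ ∅; common: ∅.
Collecting: common zeros = ∅, so the count is 0.
Comparison with the Bézout bound: 0 ≤ 4 = deg(f)·deg(g), as expected for curves with no common component (the affine F_5-count falls short of the bound because intersections may lie at infinity, over extension fields, or carry multiplicity).


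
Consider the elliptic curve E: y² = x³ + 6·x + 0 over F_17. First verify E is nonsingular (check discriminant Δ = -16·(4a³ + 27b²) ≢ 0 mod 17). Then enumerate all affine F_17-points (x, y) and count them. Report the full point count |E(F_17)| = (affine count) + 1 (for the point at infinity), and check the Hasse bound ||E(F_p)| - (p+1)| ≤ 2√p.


Affine points = {(0, 0), (5, 6), (5, 11), (8, 4), (8, 13), (9, 1), (9, 16), (12, 7), (12, 10)}; affine count = 9; |E(F_17)| = 10.

Discriminant check: Δ ∝ 4a³ + 27b² = 4·6³ + 27·0² = 4·216 + 27·0 ≡ 14 (mod 17). Nonzero ⇒ E is nonsingular.
For each x ∈ F_17, compute rhs = x³ + 6·x + 0 mod 17, then count y ∈ F_17 with y² ≡ rhs.
  x = 0: rhs = 0, matching y values: 0 (1 points).
  x = 1: rhs = 7, matching y values: none (0 points).
  x = 2: rhs = 3, matching y values: none (0 points).
  x = 3: rhs = 11, matching y values: none (0 points).
  x = 4: rhs = 3, matching y values: none (0 points).
  x = 5: rhs = 2, matching y values: 6, 11 (2 points).
  x = 6: rhs = 14, matching y values: none (0 points).
  x = 7: rhs = 11, matching y values: none (0 points).
  x = 8: rhs = 16, matching y values: 4, 13 (2 points).
  x = 9: rhs = 1, matching y values: 1, 16 (2 points).
  x = 10: rhs = 6, matching y values: none (0 points).
  x = 11: rhs = 3, matching y values: none (0 points).
  x = 12: rhs = 15, matching y values: 7, 10 (2 points).
  x = 13: rhs = 14, matching y values: none (0 points).
  x = 14: rhs = 6, matching y values: none (0 points).
  x = 15: rhs = 14, matching y values: none (0 points).
  x = 16: rhs = 10, matching y values: none (0 points).
Total affine count: 9.
Full point count |E(F_17)| = 9 + 1 = 10.
Hasse bound: |10 − (17+1)| = |-8| = 8 ≤ 2√17 ≈ 8.2462 ✓.


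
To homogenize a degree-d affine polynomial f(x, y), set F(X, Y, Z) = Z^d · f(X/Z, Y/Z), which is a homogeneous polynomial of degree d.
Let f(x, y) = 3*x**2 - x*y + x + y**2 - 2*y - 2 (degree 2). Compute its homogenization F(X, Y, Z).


F(X, Y, Z) = 3*X**2 - X*Y + X*Z + Y**2 - 2*Y*Z - 2*Z**2

deg(f) = 2.
Substitute x = X/Z, y = Y/Z into f, then multiply by Z^2.
  monomial 3·x^2·y^0 ↦ 3·X^2·Y^0·Z^0.
  monomial -1·x^1·y^1 ↦ -1·X^1·Y^1·Z^0.
  monomial 1·x^1·y^0 ↦ 1·X^1·Y^0·Z^1.
  monomial 1·x^0·y^2 ↦ 1·X^0·Y^2·Z^0.
  monomial -2·x^0·y^1 ↦ -2·X^0·Y^1·Z^1.
  monomial -2·x^0·y^0 ↦ -2·X^0·Y^0·Z^2.
Collecting: F(X, Y, Z) = 3*X**2 - X*Y + X*Z + Y**2 - 2*Y*Z - 2*Z**2.


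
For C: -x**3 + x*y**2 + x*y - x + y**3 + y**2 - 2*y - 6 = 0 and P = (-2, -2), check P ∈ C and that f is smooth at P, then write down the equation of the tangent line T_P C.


Tangent line at P: -11*x + 12*y + 2 = 0.

Step 1: f(-2, -2) = 0, so P lies on C.
Step 2: partial derivatives
  f_x(x, y) = -3*x**2 + y**2 + y - 1, f_y(x, y) = 2*x*y + x + 3*y**2 + 2*y - 2.
  f_x(P) = -11, f_y(P) = 12 (gradient nonzero, so P is smooth).
Step 3: tangent line at P: -11·(x − -2) + 12·(y − -2) = 0.
Expanding: -11*x + 12*y + 2 = 0.


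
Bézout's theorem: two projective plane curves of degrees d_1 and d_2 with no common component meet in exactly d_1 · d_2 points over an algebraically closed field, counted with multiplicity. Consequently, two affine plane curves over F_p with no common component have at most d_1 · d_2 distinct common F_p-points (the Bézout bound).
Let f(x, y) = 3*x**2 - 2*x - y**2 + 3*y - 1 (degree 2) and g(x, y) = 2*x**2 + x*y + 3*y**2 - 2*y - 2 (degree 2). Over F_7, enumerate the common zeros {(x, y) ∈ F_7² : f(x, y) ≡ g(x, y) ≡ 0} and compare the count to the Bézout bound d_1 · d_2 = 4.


Common zeros: {(1, 0)}; count = 1; Bézout bound = 4.

deg(f) = 2, deg(g) = 2, so Bézout bound = 4.
Scan x ∈ F_7. For each x, list the y ∈ F_7 with f(x, y) ≡ 0 and those with g(x, y) ≡ 0 (mod 7); the common zeros in that column are the intersection.
  x = 0: f ≡ 0 at y ∈ ∅; g ≡ 0 at y ∈ {5}; common: ∅.
  x = 1: f ≡ 0 at y ∈ {0, 3}; g ≡ 0 at y ∈ {0, 5}; common: {0}.
  x = 2: f ≡ 0 at y ∈ {0, 3}; g ≡ 0 at y ∈ ∅; common: ∅.
  x = 3: f ≡ 0 at y ∈ ∅; g ≡ 0 at y ∈ ∅; common: ∅.
  x = 4: f ≡ 0 at y ∈ {4, 6}; g ≡ 0 at y ∈ {1, 3}; common: ∅.
  x = 5: f ≡ 0 at y ∈ ∅; g ≡ 0 at y ∈ {3}; common: ∅.
  x = 6: f ≡ 0 at y ∈ {4, 6}; g ≡ 0 at y ∈ {0, 1}; common: ∅.
Collecting: common zeros = {(1, 0)}, so the count is 1.
Comparison with the Bézout bound: 1 ≤ 4 = deg(f)·deg(g), as expected for curves with no common component (the affine F_7-count falls short of the bound because intersections may lie at infinity, over extension fields, or carry multiplicity).


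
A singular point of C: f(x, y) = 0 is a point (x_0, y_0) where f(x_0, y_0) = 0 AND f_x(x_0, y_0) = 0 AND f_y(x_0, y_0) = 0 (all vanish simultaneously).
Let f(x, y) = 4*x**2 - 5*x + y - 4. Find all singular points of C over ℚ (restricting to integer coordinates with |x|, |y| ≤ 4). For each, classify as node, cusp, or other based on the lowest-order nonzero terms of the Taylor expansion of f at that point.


No singular points in the scanned grid; C is smooth there.

Compute partial derivatives:
  f_x = 8*x - 5.
  f_y = 1.
f_y = 1 is a nonzero constant, so f_y never vanishes: no point (x, y) can satisfy f = f_x = f_y = 0. In particular no (x, y) ∈ {−4, ..., 4}² is singular; the curve is smooth.


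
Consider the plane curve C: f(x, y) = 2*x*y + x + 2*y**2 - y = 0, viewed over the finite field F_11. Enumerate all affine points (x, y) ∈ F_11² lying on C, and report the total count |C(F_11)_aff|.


Affine F_11-points: {(0, 0), (0, 6), (1, 2), (1, 3), (2, 7), (2, 8), (3, 4), (3, 10), (7, 1), (7, 9)}; count = 10.

For each of the 121 pairs (x, y) ∈ F_11², evaluate f(x, y) mod 11. Record the zeros.
  x = 0: [0↦0, 1↦1, 2↦6, 3↦4, 4↦6, 5↦1, 6↦0, 7↦3, 8↦10, 9↦10, 10↦3]  zeros at y ∈ {0, 6}
  x = 1: [0↦1, 1↦4, 2↦0, 3↦0, 4↦4, 5↦1, 6↦2, 7↦7, 8↦5, 9↦7, 10↦2]  zeros at y ∈ {2, 3}
  x = 2: [0↦2, 1↦7, 2↦5, 3↦7, 4↦2, 5↦1, 6↦4, 7↦0, 8↦0, 9↦4, 10↦1]  zeros at y ∈ {7, 8}
  x = 3: [0↦3, 1↦10, 2↦10, 3↦3, 4↦0, 5↦1, 6↦6, 7↦4, 8↦6, 9↦1, 10↦0]  zeros at y ∈ {4, 10}
  x = 4: [0↦4, 1↦2, 2↦4, 3↦10, 4↦9, 5↦1, 6↦8, 7↦8, 8↦1, 9↦9, 10↦10]  zeros at y ∈ ∅
  x = 5: [0↦5, 1↦5, 2↦9, 3↦6, 4↦7, 5↦1, 6↦10, 7↦1, 8↦7, 9↦6, 10↦9]  zeros at y ∈ ∅
  x = 6: [0↦6, 1↦8, 2↦3, 3↦2, 4↦5, 5↦1, 6↦1, 7↦5, 8↦2, 9↦3, 10↦8]  zeros at y ∈ ∅
  x = 7: [0↦7, 1↦0, 2↦8, 3↦9, 4↦3, 5↦1, 6↦3, 7↦9, 8↦8, 9↦0, 10↦7]  zeros at y ∈ {1, 9}
  x = 8: [0↦8, 1↦3, 2↦2, 3↦5, 4↦1, 5↦1, 6↦5, 7↦2, 8↦3, 9↦8, 10↦6]  zeros at y ∈ ∅
  x = 9: [0↦9, 1↦6, 2↦7, 3↦1, 4↦10, 5↦1, 6↦7, 7↦6, 8↦9, 9↦5, 10↦5]  zeros at y ∈ ∅
  x = 10: [0↦10, 1↦9, 2↦1, 3↦8, 4↦8, 5↦1, 6↦9, 7↦10, 8↦4, 9↦2, 10↦4]  zeros at y ∈ ∅
Collecting zeros: affine points = {(0, 0), (0, 6), (1, 2), (1, 3), (2, 7), (2, 8), (3, 4), (3, 10), (7, 1), (7, 9)}.
Total count |C(F_11)_aff| = 10.


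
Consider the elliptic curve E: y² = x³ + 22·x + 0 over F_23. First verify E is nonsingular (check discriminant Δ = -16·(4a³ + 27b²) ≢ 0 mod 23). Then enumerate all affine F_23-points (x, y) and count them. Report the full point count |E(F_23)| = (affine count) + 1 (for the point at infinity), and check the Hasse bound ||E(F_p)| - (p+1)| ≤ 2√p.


Affine points = {(0, 0), (1, 0), (2, 11), (2, 12), (3, 1), (3, 22), (6, 7), (6, 16), (10, 1), (10, 22), (11, 3), (11, 20), (14, 4), (14, 19), (15, 5), (15, 18), (16, 3), (16, 20), (18, 8), (18, 15), (19, 3), (19, 20), (22, 0)}; affine count = 23; |E(F_23)| = 24.

Discriminant check: Δ ∝ 4a³ + 27b² = 4·22³ + 27·0² = 4·10648 + 27·0 ≡ 19 (mod 23). Nonzero ⇒ E is nonsingular.
For each x ∈ F_23, compute rhs = x³ + 22·x + 0 mod 23, then count y ∈ F_23 with y² ≡ rhs.
  x = 0: rhs = 0, matching y values: 0 (1 points).
  x = 1: rhs = 0, matching y values: 0 (1 points).
  x = 2: rhs = 6, matching y values: 11, 12 (2 points).
  x = 3: rhs = 1, matching y values: 1, 22 (2 points).
  x = 4: rhs = 14, matching y values: none (0 points).
  x = 5: rhs = 5, matching y values: none (0 points).
  x = 6: rhs = 3, matching y values: 7, 16 (2 points).
  x = 7: rhs = 14, matching y values: none (0 points).
  x = 8: rhs = 21, matching y values: none (0 points).
  x = 9: rhs = 7, matching y values: none (0 points).
  x = 10: rhs = 1, matching y values: 1, 22 (2 points).
  x = 11: rhs = 9, matching y values: 3, 20 (2 points).
  x = 12: rhs = 14, matching y values: none (0 points).
  x = 13: rhs = 22, matching y values: none (0 points).
  x = 14: rhs = 16, matching y values: 4, 19 (2 points).
  x = 15: rhs = 2, matching y values: 5, 18 (2 points).
  x = 16: rhs = 9, matching y values: 3, 20 (2 points).
  x = 17: rhs = 20, matching y values: none (0 points).
  x = 18: rhs = 18, matching y values: 8, 15 (2 points).
  x = 19: rhs = 9, matching y values: 3, 20 (2 points).
  x = 20: rhs = 22, matching y values: none (0 points).
  x = 21: rhs = 17, matching y values: none (0 points).
  x = 22: rhs = 0, matching y values: 0 (1 points).
Total affine count: 23.
Full point count |E(F_23)| = 23 + 1 = 24.
Hasse bound: |24 − (23+1)| = |0| = 0 ≤ 2√23 ≈ 9.5917 ✓.
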